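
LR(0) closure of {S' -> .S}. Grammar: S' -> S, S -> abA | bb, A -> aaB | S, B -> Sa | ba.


Start: S' -> .S
For each item with dot before a nonterminal B, add B -> .γ for every B-production
Closure: [S' -> .S, S -> .abA, S -> .bb]


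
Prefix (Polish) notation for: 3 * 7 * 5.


left-to-right (same/higher precedence on left): tree is (* (* 3 7) 5)
Prefix: * * 3 7 5


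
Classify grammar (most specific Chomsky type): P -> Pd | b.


Left-linear: every RHS is a terminal or one nonterminal followed by a terminal
Classification: Type 3 (Regular)


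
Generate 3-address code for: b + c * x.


Break into single-operator statements:
t1 = c * x
t2 = b + t1


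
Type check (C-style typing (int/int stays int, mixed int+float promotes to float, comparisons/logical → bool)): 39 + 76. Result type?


Operand types: int + int
Rule: mixed int/float promotes to float; int/int stays int
Result type: int


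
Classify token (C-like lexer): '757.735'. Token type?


Pattern: digits with a decimal point
Type: FLOAT_LITERAL


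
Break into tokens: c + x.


Scan left to right, longest-match per lexeme
Tokens: ID(c), OP(+), ID(x)


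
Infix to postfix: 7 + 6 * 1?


* has higher precedence, evaluate 6*1 first
Postfix: 7 6 1 * +


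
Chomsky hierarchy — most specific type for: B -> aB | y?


Right-linear: every RHS is a terminal or a terminal followed by one nonterminal
Classification: Type 3 (Regular)


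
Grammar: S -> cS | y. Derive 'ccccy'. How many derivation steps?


Derivation: S => cS => ccS => cccS => ccccS => ccccy
Steps: 5


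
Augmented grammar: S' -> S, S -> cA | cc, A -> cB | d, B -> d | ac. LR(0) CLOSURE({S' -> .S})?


Start: S' -> .S
For each item with dot before a nonterminal B, add B -> .γ for every B-production
Closure: [S' -> .S, S -> .cA, S -> .cc]


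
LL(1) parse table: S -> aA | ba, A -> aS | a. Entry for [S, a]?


For [S, a]: 'a' ∈ FIRST(aA)
Entry: S -> aA


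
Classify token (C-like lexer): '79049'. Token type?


Pattern: digits only
Type: INTEGER_LITERAL


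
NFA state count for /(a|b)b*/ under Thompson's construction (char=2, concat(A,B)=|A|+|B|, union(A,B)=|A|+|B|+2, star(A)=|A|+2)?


Syntax tree has 3 char leaf(s), 1 union(s), 1 star(s)
chars contribute 3×2 = 6; each union adds +2; each star adds +2
Total: 6 + 2 + 2 = 10 states


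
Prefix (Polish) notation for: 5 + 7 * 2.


'*' binds tighter: tree is (+ 5 (* 7 2))
Prefix: + 5 * 7 2


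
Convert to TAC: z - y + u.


Break into single-operator statements:
t1 = z - y
t2 = t1 + u


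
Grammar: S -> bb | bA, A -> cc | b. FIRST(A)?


Per alternative of A: FIRST(cc) = {c}; FIRST(b) = {b}
FIRST(A) = {b, c}


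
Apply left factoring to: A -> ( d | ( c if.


Common prefix: '('
Factored: A -> ( A', A' -> d | c if


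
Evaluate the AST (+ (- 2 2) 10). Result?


Evaluate inner: (- 2 2) = 0
Evaluate root: (+ 0 10) = 10
Result: 10


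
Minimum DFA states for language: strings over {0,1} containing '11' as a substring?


KMP-style automaton: 2 progress states + 1 absorbing accept = 3
Minimal DFA: 3 states


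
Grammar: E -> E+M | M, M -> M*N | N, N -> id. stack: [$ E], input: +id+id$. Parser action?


shift '+' to continue E -> E+M
Action: shift


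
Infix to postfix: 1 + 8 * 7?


* has higher precedence, evaluate 8*7 first
Postfix: 1 8 7 * +


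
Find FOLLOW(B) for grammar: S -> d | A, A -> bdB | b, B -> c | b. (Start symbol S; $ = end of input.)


$ ∈ FOLLOW(S). For each A -> αBβ: add FIRST(β)\{ε} to FOLLOW(B); if β nullable, add FOLLOW(A).
FOLLOW(B) = {$}


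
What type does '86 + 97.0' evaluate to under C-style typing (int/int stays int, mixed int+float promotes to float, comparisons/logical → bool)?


Operand types: int + float
Rule: mixed int/float promotes to float; int/int stays int
Result type: float


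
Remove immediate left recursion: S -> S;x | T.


Left-recursive alternatives: S;x; non-recursive: T
Introduce S': S -> TS', S' -> ;xS' | ε


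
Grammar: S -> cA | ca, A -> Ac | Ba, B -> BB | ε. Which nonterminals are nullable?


A nonterminal is nullable iff some alternative derives ε (directly, or every symbol in it is nullable)
Nullable: {B}


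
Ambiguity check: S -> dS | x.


right-linear, alternatives start with distinct terminals 'd' vs 'x': unique leftmost derivation
Unambiguous


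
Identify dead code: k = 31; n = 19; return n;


k is assigned but never read
Dead: 'k = 31'


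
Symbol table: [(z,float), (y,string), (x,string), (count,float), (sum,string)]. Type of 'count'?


Lookup 'count' → type float


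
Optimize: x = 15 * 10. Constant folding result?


15 * 10 = 150 at compile time
Optimized: x = 150


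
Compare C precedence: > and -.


'-' is additive (level 9); '>' is relational (level 7)
Higher level binds tighter
'-' has higher precedence than '>'


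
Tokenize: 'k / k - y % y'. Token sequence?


Scan left to right, longest-match per lexeme
Tokens: ID(k), OP(/), ID(k), OP(-), ID(y), OP(%), ID(y)


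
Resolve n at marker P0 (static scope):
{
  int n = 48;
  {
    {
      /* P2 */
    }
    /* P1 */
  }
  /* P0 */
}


n declared in the same block as P0
n = 48


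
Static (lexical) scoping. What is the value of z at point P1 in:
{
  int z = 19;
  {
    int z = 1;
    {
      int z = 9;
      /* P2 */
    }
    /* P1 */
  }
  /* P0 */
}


z declared in the same block as P1
z = 1


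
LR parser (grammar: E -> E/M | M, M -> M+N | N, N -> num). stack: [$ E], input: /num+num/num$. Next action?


shift '/' to continue E -> E/M
Action: shift


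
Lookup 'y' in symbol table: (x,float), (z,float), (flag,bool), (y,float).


Lookup 'y' → type float


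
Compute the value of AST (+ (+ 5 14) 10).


Evaluate inner: (+ 5 14) = 19
Evaluate root: (+ 19 10) = 29
Result: 29


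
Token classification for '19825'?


Pattern: digits only
Type: INTEGER_LITERAL


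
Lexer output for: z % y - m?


Scan left to right, longest-match per lexeme
Tokens: ID(z), OP(%), ID(y), OP(-), ID(m)


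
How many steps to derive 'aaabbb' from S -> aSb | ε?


Derivation: S => aSb => aaSbb => aaaSbbb => aaabbb
Steps: 4


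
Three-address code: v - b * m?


Break into single-operator statements:
t1 = b * m
t2 = v - t1


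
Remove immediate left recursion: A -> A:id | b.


Left-recursive alternatives: A:id; non-recursive: b
Introduce A': A -> bA', A' -> :idA' | ε


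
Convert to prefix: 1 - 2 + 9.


left-to-right (same/higher precedence on left): tree is (+ (- 1 2) 9)
Prefix: + - 1 2 9


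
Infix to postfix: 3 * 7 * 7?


Left to right (same or higher precedence on left)
Postfix: 3 7 * 7 *


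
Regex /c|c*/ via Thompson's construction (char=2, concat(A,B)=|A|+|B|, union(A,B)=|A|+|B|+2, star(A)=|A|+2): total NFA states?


Syntax tree has 2 char leaf(s), 1 union(s), 1 star(s)
chars contribute 2×2 = 4; each union adds +2; each star adds +2
Total: 4 + 2 + 2 = 8 states


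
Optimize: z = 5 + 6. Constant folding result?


5 + 6 = 11 at compile time
Optimized: z = 11


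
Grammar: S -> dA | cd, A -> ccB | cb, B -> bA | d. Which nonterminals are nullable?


A nonterminal is nullable iff some alternative derives ε (directly, or every symbol in it is nullable)
Nullable: {}


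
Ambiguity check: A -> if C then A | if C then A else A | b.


dangling else: 'if C then if C then b else b' parses two ways
Ambiguous


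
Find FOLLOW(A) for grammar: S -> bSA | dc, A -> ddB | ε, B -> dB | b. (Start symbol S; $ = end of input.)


$ ∈ FOLLOW(S). For each A -> αBβ: add FIRST(β)\{ε} to FOLLOW(B); if β nullable, add FOLLOW(A).
FOLLOW(A) = {$, d}


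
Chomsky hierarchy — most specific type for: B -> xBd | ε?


Single nonterminal LHS, but x^n d^n is not regular
Classification: Type 2 (Context-Free)


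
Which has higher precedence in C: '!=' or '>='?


'>=' is relational (level 7); '!=' is equality (level 6)
Higher level binds tighter
'>=' has higher precedence than '!='


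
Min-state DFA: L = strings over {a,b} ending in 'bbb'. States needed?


Track the longest suffix of input matching a prefix of 'bbb': 4 classes (prefixes of length 0..3)
Minimal DFA: 4 states


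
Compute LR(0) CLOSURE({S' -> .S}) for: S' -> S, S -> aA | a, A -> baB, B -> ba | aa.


Start: S' -> .S
For each item with dot before a nonterminal B, add B -> .γ for every B-production
Closure: [S' -> .S, S -> .aA, S -> .a]


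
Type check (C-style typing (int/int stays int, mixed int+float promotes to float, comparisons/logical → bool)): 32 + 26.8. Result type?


Operand types: int + float
Rule: mixed int/float promotes to float; int/int stays int
Result type: float


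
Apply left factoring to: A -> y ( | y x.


Common prefix: 'y'
Factored: A -> y A', A' -> ( | x


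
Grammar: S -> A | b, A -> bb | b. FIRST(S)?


Per alternative of S: FIRST(A) = {b}; FIRST(b) = {b}
FIRST(S) = {b}


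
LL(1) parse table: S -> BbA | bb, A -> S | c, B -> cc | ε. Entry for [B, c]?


For [B, c]: 'c' ∈ FIRST(cc)
Entry: B -> cc


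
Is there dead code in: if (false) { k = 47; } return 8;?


condition is constant false, so the whole block is unreachable
Dead: 'if (false) { k = 47; }'


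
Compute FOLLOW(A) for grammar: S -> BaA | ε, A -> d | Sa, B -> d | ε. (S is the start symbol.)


$ ∈ FOLLOW(S). For each A -> αBβ: add FIRST(β)\{ε} to FOLLOW(B); if β nullable, add FOLLOW(A).
FOLLOW(A) = {$, a}


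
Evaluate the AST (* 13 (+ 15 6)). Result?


Evaluate inner: (+ 15 6) = 21
Evaluate root: (* 13 21) = 273
Result: 273


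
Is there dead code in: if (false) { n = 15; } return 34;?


condition is constant false, so the whole block is unreachable
Dead: 'if (false) { n = 15; }'


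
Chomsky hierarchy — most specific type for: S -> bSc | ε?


Single nonterminal LHS, but b^n c^n is not regular
Classification: Type 2 (Context-Free)


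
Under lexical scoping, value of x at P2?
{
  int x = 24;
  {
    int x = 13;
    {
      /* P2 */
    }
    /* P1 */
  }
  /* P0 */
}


P2's block does not declare x; resolves to the enclosing declaration at depth 1
x = 13


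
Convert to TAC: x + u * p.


Break into single-operator statements:
t1 = u * p
t2 = x + t1


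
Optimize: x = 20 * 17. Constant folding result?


20 * 17 = 340 at compile time
Optimized: x = 340


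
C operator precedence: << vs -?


'-' is additive (level 9); '<<' is shift (level 8)
Higher level binds tighter
'-' has higher precedence than '<<'


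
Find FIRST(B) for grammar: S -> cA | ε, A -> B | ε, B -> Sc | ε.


Per alternative of B: FIRST(Sc) = {c}; FIRST(ε) = {ε}
FIRST(B) = {c, ε}


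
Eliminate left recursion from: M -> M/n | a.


Left-recursive alternatives: M/n; non-recursive: a
Introduce M': M -> aM', M' -> /nM' | ε


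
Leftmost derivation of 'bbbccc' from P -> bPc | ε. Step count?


Derivation: P => bPc => bbPcc => bbbPccc => bbbccc
Steps: 4


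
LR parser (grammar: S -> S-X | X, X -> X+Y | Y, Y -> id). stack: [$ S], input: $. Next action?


start symbol S on stack, input exhausted
Action: accept


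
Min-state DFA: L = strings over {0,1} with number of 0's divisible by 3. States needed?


Track (count of 0) mod 3: states 0..2, accept at 0
Minimal DFA: 3 states


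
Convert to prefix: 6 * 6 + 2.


left-to-right (same/higher precedence on left): tree is (+ (* 6 6) 2)
Prefix: + * 6 6 2


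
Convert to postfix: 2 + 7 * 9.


* has higher precedence, evaluate 7*9 first
Postfix: 2 7 9 * +


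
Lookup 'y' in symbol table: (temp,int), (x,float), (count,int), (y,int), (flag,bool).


Lookup 'y' → type int


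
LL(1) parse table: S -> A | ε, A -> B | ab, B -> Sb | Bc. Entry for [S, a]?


For [S, a]: 'a' ∈ FIRST(A)
Entry: S -> A


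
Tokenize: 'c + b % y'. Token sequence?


Scan left to right, longest-match per lexeme
Tokens: ID(c), OP(+), ID(b), OP(%), ID(y)


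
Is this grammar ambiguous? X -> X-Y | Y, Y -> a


precedence layered via separate nonterminal Y: deterministic
Unambiguous


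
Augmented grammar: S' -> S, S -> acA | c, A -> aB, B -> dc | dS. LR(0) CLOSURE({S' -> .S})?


Start: S' -> .S
For each item with dot before a nonterminal B, add B -> .γ for every B-production
Closure: [S' -> .S, S -> .acA, S -> .c]


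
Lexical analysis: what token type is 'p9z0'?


Pattern: letter/underscore followed by alphanumerics, not a keyword
Type: IDENTIFIER


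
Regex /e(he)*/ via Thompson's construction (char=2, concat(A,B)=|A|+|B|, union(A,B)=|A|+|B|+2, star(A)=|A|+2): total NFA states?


Syntax tree has 3 char leaf(s), 0 union(s), 1 star(s)
chars contribute 3×2 = 6; each union adds +2; each star adds +2
Total: 6 + 0 + 2 = 8 states


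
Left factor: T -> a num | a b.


Common prefix: 'a'
Factored: T -> a T', T' -> num | b


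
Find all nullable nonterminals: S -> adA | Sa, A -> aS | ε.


A nonterminal is nullable iff some alternative derives ε (directly, or every symbol in it is nullable)
Nullable: {A}


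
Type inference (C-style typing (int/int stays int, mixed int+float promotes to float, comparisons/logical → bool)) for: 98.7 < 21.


Operand types: float < int
Rule: comparison yields bool
Result type: bool


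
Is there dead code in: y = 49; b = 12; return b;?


y is assigned but never read
Dead: 'y = 49'


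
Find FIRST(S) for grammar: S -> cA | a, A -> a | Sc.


Per alternative of S: FIRST(cA) = {c}; FIRST(a) = {a}
FIRST(S) = {a, c}


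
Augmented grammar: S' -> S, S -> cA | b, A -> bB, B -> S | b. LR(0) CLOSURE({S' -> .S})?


Start: S' -> .S
For each item with dot before a nonterminal B, add B -> .γ for every B-production
Closure: [S' -> .S, S -> .cA, S -> .b]


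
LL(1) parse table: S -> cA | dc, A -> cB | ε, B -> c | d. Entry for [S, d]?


For [S, d]: 'd' ∈ FIRST(dc)
Entry: S -> dc


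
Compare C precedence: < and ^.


'<' is relational (level 7); '^' is bitwise XOR (level 4)
Higher level binds tighter
'<' has higher precedence than '^'


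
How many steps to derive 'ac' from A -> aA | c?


Derivation: A => aA => ac
Steps: 2


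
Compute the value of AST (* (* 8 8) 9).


Evaluate inner: (* 8 8) = 64
Evaluate root: (* 64 9) = 576
Result: 576


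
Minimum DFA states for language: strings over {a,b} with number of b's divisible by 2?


Track (count of b) mod 2: states 0..1, accept at 0
Minimal DFA: 2 states


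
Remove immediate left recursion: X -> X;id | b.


Left-recursive alternatives: X;id; non-recursive: b
Introduce X': X -> bX', X' -> ;idX' | ε


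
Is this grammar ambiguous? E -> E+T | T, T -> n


precedence layered via separate nonterminal T: deterministic
Unambiguous


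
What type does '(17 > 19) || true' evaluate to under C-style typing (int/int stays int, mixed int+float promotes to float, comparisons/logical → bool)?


Operand types: bool || bool
Rule: logical operators take bool operands and yield bool
Result type: bool


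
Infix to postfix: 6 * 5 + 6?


Left to right (same or higher precedence on left)
Postfix: 6 5 * 6 +


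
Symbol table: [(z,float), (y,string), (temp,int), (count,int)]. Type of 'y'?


Lookup 'y' → type string


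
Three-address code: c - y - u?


Break into single-operator statements:
t1 = c - y
t2 = t1 - u


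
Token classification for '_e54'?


Pattern: letter/underscore followed by alphanumerics, not a keyword
Type: IDENTIFIER


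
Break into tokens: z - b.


Scan left to right, longest-match per lexeme
Tokens: ID(z), OP(-), ID(b)


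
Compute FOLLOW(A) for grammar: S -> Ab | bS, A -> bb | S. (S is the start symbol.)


$ ∈ FOLLOW(S). For each A -> αBβ: add FIRST(β)\{ε} to FOLLOW(B); if β nullable, add FOLLOW(A).
FOLLOW(A) = {b}


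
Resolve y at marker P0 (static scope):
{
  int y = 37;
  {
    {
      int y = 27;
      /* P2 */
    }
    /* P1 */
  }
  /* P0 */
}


y declared in the same block as P0
y = 37


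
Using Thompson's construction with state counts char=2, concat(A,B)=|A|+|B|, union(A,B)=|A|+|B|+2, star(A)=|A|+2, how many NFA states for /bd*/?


Syntax tree has 2 char leaf(s), 0 union(s), 1 star(s)
chars contribute 2×2 = 4; each union adds +2; each star adds +2
Total: 4 + 0 + 2 = 6 states


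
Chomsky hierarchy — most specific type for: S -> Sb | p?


Left-linear: every RHS is a terminal or one nonterminal followed by a terminal
Classification: Type 3 (Regular)


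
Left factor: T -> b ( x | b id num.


Common prefix: 'b'
Factored: T -> b T', T' -> ( x | id num


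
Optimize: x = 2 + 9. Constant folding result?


2 + 9 = 11 at compile time
Optimized: x = 11


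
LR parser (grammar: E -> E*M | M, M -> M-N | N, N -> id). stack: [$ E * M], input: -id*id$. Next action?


'-' can extend M; shift to build M -> M-N
Action: shift


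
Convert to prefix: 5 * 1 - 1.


left-to-right (same/higher precedence on left): tree is (- (* 5 1) 1)
Prefix: - * 5 1 1


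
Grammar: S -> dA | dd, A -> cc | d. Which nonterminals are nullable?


A nonterminal is nullable iff some alternative derives ε (directly, or every symbol in it is nullable)
Nullable: {}


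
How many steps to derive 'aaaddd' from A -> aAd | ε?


Derivation: A => aAd => aaAdd => aaaAddd => aaaddd
Steps: 4


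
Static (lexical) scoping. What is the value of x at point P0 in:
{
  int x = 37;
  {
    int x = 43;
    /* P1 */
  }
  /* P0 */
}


x declared in the same block as P0
x = 37


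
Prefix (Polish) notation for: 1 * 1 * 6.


left-to-right (same/higher precedence on left): tree is (* (* 1 1) 6)
Prefix: * * 1 1 6


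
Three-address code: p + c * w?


Break into single-operator statements:
t1 = c * w
t2 = p + t1


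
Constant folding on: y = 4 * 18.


4 * 18 = 72 at compile time
Optimized: y = 72


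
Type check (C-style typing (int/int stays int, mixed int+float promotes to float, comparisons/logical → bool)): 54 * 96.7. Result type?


Operand types: int * float
Rule: mixed int/float promotes to float; int/int stays int
Result type: float


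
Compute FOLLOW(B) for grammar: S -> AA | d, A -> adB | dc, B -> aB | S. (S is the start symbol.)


$ ∈ FOLLOW(S). For each A -> αBβ: add FIRST(β)\{ε} to FOLLOW(B); if β nullable, add FOLLOW(A).
FOLLOW(B) = {$, a, d}


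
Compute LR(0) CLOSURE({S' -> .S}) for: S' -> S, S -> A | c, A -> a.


Start: S' -> .S
For each item with dot before a nonterminal B, add B -> .γ for every B-production
Closure: [S' -> .S, S -> .A, S -> .c, A -> .a]


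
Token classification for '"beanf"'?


Pattern: double-quoted sequence
Type: STRING_LITERAL


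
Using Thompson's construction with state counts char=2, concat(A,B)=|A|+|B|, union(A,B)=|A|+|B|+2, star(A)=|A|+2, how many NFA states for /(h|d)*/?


Syntax tree has 2 char leaf(s), 1 union(s), 1 star(s)
chars contribute 2×2 = 4; each union adds +2; each star adds +2
Total: 4 + 2 + 2 = 8 states


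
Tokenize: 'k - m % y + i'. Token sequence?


Scan left to right, longest-match per lexeme
Tokens: ID(k), OP(-), ID(m), OP(%), ID(y), OP(+), ID(i)


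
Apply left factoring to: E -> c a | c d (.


Common prefix: 'c'
Factored: E -> c E', E' -> a | d (


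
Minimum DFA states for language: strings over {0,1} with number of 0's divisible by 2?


Track (count of 0) mod 2: states 0..1, accept at 0
Minimal DFA: 2 states


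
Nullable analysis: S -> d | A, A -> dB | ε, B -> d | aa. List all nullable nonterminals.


A nonterminal is nullable iff some alternative derives ε (directly, or every symbol in it is nullable)
Nullable: {A, S}


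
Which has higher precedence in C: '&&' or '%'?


'%' is multiplicative (level 10); '&&' is logical AND (level 2)
Higher level binds tighter
'%' has higher precedence than '&&'


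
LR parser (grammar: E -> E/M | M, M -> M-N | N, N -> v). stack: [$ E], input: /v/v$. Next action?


shift '/' to continue E -> E/M
Action: shift


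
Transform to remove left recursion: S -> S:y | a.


Left-recursive alternatives: S:y; non-recursive: a
Introduce S': S -> aS', S' -> :yS' | ε


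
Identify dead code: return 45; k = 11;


statement follows a return and is unreachable
Dead: 'k = 11'


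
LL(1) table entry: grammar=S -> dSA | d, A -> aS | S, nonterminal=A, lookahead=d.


For [A, d]: 'd' ∈ FIRST(S)
Entry: A -> S


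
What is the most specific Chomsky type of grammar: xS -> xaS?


LHS has context (more than one symbol) and |LHS| ≤ |RHS|
Classification: Type 1 (Context-Sensitive)


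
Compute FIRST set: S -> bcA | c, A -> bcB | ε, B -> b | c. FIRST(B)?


Per alternative of B: FIRST(b) = {b}; FIRST(c) = {c}
FIRST(B) = {b, c}


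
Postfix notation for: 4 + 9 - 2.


Left to right (same or higher precedence on left)
Postfix: 4 9 + 2 -


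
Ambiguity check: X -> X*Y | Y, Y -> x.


precedence layered via separate nonterminal Y: deterministic
Unambiguous


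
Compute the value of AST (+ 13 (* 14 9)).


Evaluate inner: (* 14 9) = 126
Evaluate root: (+ 13 126) = 139
Result: 139


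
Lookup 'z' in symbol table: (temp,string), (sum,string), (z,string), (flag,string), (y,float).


Lookup 'z' → type string


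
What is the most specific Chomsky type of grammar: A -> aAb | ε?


Single nonterminal LHS, but a^n b^n is not regular
Classification: Type 2 (Context-Free)


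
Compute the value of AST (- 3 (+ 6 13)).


Evaluate inner: (+ 6 13) = 19
Evaluate root: (- 3 19) = -16
Result: -16


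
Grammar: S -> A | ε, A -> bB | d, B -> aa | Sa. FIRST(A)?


Per alternative of A: FIRST(bB) = {b}; FIRST(d) = {d}
FIRST(A) = {b, d}


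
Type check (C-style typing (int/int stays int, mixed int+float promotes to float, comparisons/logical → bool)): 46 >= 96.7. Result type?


Operand types: int >= float
Rule: comparison yields bool
Result type: bool


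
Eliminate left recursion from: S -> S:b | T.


Left-recursive alternatives: S:b; non-recursive: T
Introduce S': S -> TS', S' -> :bS' | ε


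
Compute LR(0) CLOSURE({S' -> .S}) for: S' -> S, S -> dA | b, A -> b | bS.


Start: S' -> .S
For each item with dot before a nonterminal B, add B -> .γ for every B-production
Closure: [S' -> .S, S -> .dA, S -> .b]


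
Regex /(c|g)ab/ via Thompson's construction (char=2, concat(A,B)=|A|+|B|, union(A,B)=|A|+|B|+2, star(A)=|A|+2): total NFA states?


Syntax tree has 4 char leaf(s), 1 union(s), 0 star(s)
chars contribute 4×2 = 8; each union adds +2; each star adds +2
Total: 8 + 2 + 0 = 10 states


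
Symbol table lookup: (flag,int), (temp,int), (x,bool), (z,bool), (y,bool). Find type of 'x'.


Lookup 'x' → type bool


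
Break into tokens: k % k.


Scan left to right, longest-match per lexeme
Tokens: ID(k), OP(%), ID(k)


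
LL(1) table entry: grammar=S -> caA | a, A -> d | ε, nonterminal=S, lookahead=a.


For [S, a]: 'a' ∈ FIRST(a)
Entry: S -> a


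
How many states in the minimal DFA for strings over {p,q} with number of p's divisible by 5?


Track (count of p) mod 5: states 0..4, accept at 0
Minimal DFA: 5 states


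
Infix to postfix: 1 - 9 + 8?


Left to right (same or higher precedence on left)
Postfix: 1 9 - 8 +


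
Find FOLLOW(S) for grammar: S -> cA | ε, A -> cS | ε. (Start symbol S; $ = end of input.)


$ ∈ FOLLOW(S). For each A -> αBβ: add FIRST(β)\{ε} to FOLLOW(B); if β nullable, add FOLLOW(A).
FOLLOW(S) = {$}


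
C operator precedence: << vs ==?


'<<' is shift (level 8); '==' is equality (level 6)
Higher level binds tighter
'<<' has higher precedence than '=='


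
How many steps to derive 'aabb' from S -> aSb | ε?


Derivation: S => aSb => aaSbb => aabb
Steps: 3


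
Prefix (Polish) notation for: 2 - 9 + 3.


left-to-right (same/higher precedence on left): tree is (+ (- 2 9) 3)
Prefix: + - 2 9 3


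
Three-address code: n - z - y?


Break into single-operator statements:
t1 = n - z
t2 = t1 - y


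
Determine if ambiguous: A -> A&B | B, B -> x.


precedence layered via separate nonterminal B: deterministic
Unambiguous


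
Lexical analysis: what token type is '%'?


Pattern: operator symbol
Type: OPERATOR


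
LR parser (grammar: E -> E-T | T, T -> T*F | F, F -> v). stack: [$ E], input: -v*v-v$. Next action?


shift '-' to continue E -> E-T
Action: shift


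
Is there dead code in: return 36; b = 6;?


statement follows a return and is unreachable
Dead: 'b = 6'


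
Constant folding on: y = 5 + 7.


5 + 7 = 12 at compile time
Optimized: y = 12


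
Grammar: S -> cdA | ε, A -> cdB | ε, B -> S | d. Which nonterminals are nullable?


A nonterminal is nullable iff some alternative derives ε (directly, or every symbol in it is nullable)
Nullable: {A, B, S}


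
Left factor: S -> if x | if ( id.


Common prefix: 'if'
Factored: S -> if S', S' -> x | ( id


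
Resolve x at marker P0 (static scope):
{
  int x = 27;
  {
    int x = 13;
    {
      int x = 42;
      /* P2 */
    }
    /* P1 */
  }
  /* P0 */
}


x declared in the same block as P0
x = 27


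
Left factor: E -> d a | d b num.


Common prefix: 'd'
Factored: E -> d E', E' -> a | b num


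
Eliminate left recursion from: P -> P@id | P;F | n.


Left-recursive alternatives: P@id, P;F; non-recursive: n
Introduce P': P -> nP', P' -> @idP' | ;FP' | ε


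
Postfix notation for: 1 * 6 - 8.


Left to right (same or higher precedence on left)
Postfix: 1 6 * 8 -


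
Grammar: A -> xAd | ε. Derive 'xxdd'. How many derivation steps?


Derivation: A => xAd => xxAdd => xxdd
Steps: 3


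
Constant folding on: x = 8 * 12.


8 * 12 = 96 at compile time
Optimized: x = 96


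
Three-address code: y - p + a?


Break into single-operator statements:
t1 = y - p
t2 = t1 + a


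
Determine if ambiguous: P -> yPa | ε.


balanced y^n…a^n: each string has a unique parse
Unambiguous


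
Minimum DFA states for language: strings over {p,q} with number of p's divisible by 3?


Track (count of p) mod 3: states 0..2, accept at 0
Minimal DFA: 3 states


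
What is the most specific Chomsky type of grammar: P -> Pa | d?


Left-linear: every RHS is a terminal or one nonterminal followed by a terminal
Classification: Type 3 (Regular)


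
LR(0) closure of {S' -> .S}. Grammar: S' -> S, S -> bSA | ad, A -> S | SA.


Start: S' -> .S
For each item with dot before a nonterminal B, add B -> .γ for every B-production
Closure: [S' -> .S, S -> .bSA, S -> .ad]


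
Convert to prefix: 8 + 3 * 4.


'*' binds tighter: tree is (+ 8 (* 3 4))
Prefix: + 8 * 3 4


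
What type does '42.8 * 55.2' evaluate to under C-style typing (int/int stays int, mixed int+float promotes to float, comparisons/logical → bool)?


Operand types: float * float
Rule: mixed int/float promotes to float; int/int stays int
Result type: float


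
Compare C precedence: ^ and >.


'>' is relational (level 7); '^' is bitwise XOR (level 4)
Higher level binds tighter
'>' has higher precedence than '^'


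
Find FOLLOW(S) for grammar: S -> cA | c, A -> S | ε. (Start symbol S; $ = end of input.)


$ ∈ FOLLOW(S). For each A -> αBβ: add FIRST(β)\{ε} to FOLLOW(B); if β nullable, add FOLLOW(A).
FOLLOW(S) = {$}


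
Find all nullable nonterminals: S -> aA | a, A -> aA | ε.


A nonterminal is nullable iff some alternative derives ε (directly, or every symbol in it is nullable)
Nullable: {A}


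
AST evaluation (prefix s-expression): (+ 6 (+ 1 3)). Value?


Evaluate inner: (+ 1 3) = 4
Evaluate root: (+ 6 4) = 10
Result: 10


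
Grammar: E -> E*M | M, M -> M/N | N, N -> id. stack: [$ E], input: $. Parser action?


start symbol E on stack, input exhausted
Action: accept


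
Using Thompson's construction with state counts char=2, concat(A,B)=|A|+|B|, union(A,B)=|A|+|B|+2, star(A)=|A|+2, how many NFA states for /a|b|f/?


Syntax tree has 3 char leaf(s), 2 union(s), 0 star(s)
chars contribute 3×2 = 6; each union adds +2; each star adds +2
Total: 6 + 4 + 0 = 10 states


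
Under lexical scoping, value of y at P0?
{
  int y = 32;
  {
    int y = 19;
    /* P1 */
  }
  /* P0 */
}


y declared in the same block as P0
y = 32


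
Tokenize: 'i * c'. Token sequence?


Scan left to right, longest-match per lexeme
Tokens: ID(i), OP(*), ID(c)


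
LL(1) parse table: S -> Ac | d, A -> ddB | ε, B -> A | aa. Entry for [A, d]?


For [A, d]: 'd' ∈ FIRST(ddB)
Entry: A -> ddB


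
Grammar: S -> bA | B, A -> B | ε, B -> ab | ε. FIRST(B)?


Per alternative of B: FIRST(ab) = {a}; FIRST(ε) = {ε}
FIRST(B) = {a, ε}


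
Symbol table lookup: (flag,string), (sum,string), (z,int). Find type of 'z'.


Lookup 'z' → type int


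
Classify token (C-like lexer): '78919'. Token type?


Pattern: digits only
Type: INTEGER_LITERAL


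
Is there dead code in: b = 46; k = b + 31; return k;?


b is read by k's definition; k is returned
No dead code


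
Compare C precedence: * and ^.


'*' is multiplicative (level 10); '^' is bitwise XOR (level 4)
Higher level binds tighter
'*' has higher precedence than '^'


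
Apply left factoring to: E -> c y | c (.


Common prefix: 'c'
Factored: E -> c E', E' -> y | (


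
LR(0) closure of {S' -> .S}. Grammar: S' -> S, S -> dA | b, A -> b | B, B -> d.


Start: S' -> .S
For each item with dot before a nonterminal B, add B -> .γ for every B-production
Closure: [S' -> .S, S -> .dA, S -> .b]


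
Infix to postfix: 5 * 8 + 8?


Left to right (same or higher precedence on left)
Postfix: 5 8 * 8 +


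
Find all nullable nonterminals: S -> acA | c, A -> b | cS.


A nonterminal is nullable iff some alternative derives ε (directly, or every symbol in it is nullable)
Nullable: {}


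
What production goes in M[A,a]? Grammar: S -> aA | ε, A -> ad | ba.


For [A, a]: 'a' ∈ FIRST(ad)
Entry: A -> ad


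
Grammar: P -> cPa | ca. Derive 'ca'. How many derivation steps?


Derivation: P => ca
Steps: 1


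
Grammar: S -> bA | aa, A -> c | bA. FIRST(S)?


Per alternative of S: FIRST(bA) = {b}; FIRST(aa) = {a}
FIRST(S) = {a, b}


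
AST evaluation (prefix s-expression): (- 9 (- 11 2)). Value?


Evaluate inner: (- 11 2) = 9
Evaluate root: (- 9 9) = 0
Result: 0


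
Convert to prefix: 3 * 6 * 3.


left-to-right (same/higher precedence on left): tree is (* (* 3 6) 3)
Prefix: * * 3 6 3


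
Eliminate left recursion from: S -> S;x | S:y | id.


Left-recursive alternatives: S;x, S:y; non-recursive: id
Introduce S': S -> idS', S' -> ;xS' | :yS' | ε


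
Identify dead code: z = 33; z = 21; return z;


first assignment to z is overwritten before any read
Dead: 'z = 33'


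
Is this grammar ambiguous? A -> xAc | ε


balanced x^n…c^n: each string has a unique parse
Unambiguous


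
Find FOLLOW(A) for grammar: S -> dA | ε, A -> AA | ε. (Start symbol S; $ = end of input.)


$ ∈ FOLLOW(S). For each A -> αBβ: add FIRST(β)\{ε} to FOLLOW(B); if β nullable, add FOLLOW(A).
FOLLOW(A) = {$}


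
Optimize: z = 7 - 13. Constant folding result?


7 - 13 = -6 at compile time
Optimized: z = -6


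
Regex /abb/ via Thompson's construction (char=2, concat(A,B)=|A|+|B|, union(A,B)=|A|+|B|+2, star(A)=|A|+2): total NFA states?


Syntax tree has 3 char leaf(s), 0 union(s), 0 star(s)
chars contribute 3×2 = 6; each union adds +2; each star adds +2
Total: 6 + 0 + 0 = 6 states


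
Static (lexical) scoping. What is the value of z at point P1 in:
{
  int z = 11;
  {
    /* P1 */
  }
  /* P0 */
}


P1's block does not declare z; resolves to the enclosing declaration at depth 0
z = 11


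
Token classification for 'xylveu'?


Pattern: letter/underscore followed by alphanumerics, not a keyword
Type: IDENTIFIER


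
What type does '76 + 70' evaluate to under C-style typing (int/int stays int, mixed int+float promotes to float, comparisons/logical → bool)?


Operand types: int + int
Rule: mixed int/float promotes to float; int/int stays int
Result type: int


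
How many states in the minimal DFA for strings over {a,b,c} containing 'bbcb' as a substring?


KMP-style automaton: 4 progress states + 1 absorbing accept = 5
Minimal DFA: 5 states


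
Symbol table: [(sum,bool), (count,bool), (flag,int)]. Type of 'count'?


Lookup 'count' → type bool


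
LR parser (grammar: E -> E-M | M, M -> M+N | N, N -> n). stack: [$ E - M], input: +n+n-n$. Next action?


'+' can extend M; shift to build M -> M+N
Action: shift


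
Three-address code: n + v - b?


Break into single-operator statements:
t1 = n + v
t2 = t1 - b


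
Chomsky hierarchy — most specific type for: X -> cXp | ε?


Single nonterminal LHS, but c^n p^n is not regular
Classification: Type 2 (Context-Free)


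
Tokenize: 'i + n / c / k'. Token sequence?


Scan left to right, longest-match per lexeme
Tokens: ID(i), OP(+), ID(n), OP(/), ID(c), OP(/), ID(k)


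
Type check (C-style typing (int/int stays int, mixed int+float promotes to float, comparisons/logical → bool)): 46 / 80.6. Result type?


Operand types: int / float
Rule: mixed int/float promotes to float; int/int stays int
Result type: float


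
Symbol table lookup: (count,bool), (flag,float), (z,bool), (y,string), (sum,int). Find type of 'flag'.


Lookup 'flag' → type float


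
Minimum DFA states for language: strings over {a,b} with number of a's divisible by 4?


Track (count of a) mod 4: states 0..3, accept at 0
Minimal DFA: 4 states


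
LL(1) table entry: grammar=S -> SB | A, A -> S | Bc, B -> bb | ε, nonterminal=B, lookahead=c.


For [B, c]: ε is nullable and 'c' ∈ FOLLOW(B)
Entry: B -> ε


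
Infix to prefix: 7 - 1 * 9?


'*' binds tighter: tree is (- 7 (* 1 9))
Prefix: - 7 * 1 9


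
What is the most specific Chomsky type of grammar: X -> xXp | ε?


Single nonterminal LHS, but x^n p^n is not regular
Classification: Type 2 (Context-Free)


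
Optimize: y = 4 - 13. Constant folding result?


4 - 13 = -9 at compile time
Optimized: y = -9


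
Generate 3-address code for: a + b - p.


Break into single-operator statements:
t1 = a + b
t2 = t1 - p


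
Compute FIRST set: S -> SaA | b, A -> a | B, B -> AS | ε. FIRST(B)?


Per alternative of B: FIRST(AS) = {a, b}; FIRST(ε) = {ε}
FIRST(B) = {a, b, ε}


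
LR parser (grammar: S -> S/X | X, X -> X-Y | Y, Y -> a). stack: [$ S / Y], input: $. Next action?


'Y' (not preceded by X-) is the handle for X -> Y
Action: reduce (X -> Y)


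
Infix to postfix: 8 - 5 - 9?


Left to right (same or higher precedence on left)
Postfix: 8 5 - 9 -


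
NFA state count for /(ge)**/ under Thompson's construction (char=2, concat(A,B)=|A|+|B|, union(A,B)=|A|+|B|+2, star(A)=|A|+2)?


Syntax tree has 2 char leaf(s), 0 union(s), 2 star(s)
chars contribute 2×2 = 4; each union adds +2; each star adds +2
Total: 4 + 0 + 4 = 8 states


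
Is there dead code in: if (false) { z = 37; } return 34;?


condition is constant false, so the whole block is unreachable
Dead: 'if (false) { z = 37; }'


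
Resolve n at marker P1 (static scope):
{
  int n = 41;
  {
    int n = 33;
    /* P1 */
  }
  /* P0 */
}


n declared in the same block as P1
n = 33


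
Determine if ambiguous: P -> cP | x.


right-linear, alternatives start with distinct terminals 'c' vs 'x': unique leftmost derivation
Unambiguous


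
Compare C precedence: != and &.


'!=' is equality (level 6); '&' is bitwise AND (level 5)
Higher level binds tighter
'!=' has higher precedence than '&'


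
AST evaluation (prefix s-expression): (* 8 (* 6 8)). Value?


Evaluate inner: (* 6 8) = 48
Evaluate root: (* 8 48) = 384
Result: 384


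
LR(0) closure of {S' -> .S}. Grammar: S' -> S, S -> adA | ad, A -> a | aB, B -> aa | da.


Start: S' -> .S
For each item with dot before a nonterminal B, add B -> .γ for every B-production
Closure: [S' -> .S, S -> .adA, S -> .ad]


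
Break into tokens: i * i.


Scan left to right, longest-match per lexeme
Tokens: ID(i), OP(*), ID(i)


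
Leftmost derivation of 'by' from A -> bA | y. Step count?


Derivation: A => bA => by
Steps: 2


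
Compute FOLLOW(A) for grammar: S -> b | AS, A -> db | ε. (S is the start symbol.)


$ ∈ FOLLOW(S). For each A -> αBβ: add FIRST(β)\{ε} to FOLLOW(B); if β nullable, add FOLLOW(A).
FOLLOW(A) = {b, d}


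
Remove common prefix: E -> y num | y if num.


Common prefix: 'y'
Factored: E -> y E', E' -> num | if num


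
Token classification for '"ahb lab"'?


Pattern: double-quoted sequence
Type: STRING_LITERAL


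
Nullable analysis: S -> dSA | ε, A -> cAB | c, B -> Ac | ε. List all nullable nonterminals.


A nonterminal is nullable iff some alternative derives ε (directly, or every symbol in it is nullable)
Nullable: {B, S}


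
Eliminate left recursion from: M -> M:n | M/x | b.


Left-recursive alternatives: M:n, M/x; non-recursive: b
Introduce M': M -> bM', M' -> :nM' | /xM' | ε


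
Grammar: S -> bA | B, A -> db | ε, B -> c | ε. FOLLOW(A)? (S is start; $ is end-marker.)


$ ∈ FOLLOW(S). For each A -> αBβ: add FIRST(β)\{ε} to FOLLOW(B); if β nullable, add FOLLOW(A).
FOLLOW(A) = {$}


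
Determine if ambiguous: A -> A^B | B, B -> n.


precedence layered via separate nonterminal B: deterministic
Unambiguous


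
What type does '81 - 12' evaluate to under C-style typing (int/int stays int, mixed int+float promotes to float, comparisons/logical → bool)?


Operand types: int - int
Rule: mixed int/float promotes to float; int/int stays int
Result type: int


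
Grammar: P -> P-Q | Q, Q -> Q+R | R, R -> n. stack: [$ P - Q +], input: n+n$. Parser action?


no handle; shift 'n'
Action: shift


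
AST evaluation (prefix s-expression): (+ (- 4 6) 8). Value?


Evaluate inner: (- 4 6) = -2
Evaluate root: (+ -2 8) = 6
Result: 6


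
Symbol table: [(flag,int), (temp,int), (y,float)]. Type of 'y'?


Lookup 'y' → type float


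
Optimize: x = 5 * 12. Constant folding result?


5 * 12 = 60 at compile time
Optimized: x = 60


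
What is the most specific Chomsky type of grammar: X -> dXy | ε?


Single nonterminal LHS, but d^n y^n is not regular
Classification: Type 2 (Context-Free)


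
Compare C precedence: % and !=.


'%' is multiplicative (level 10); '!=' is equality (level 6)
Higher level binds tighter
'%' has higher precedence than '!='


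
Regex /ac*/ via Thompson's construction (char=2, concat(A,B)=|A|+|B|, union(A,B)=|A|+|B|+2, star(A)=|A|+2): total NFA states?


Syntax tree has 2 char leaf(s), 0 union(s), 1 star(s)
chars contribute 2×2 = 4; each union adds +2; each star adds +2
Total: 4 + 0 + 2 = 6 states


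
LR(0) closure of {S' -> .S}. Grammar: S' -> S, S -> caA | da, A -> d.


Start: S' -> .S
For each item with dot before a nonterminal B, add B -> .γ for every B-production
Closure: [S' -> .S, S -> .caA, S -> .da]


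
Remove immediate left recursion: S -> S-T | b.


Left-recursive alternatives: S-T; non-recursive: b
Introduce S': S -> bS', S' -> -TS' | ε


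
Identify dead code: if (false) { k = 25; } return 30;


condition is constant false, so the whole block is unreachable
Dead: 'if (false) { k = 25; }'
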